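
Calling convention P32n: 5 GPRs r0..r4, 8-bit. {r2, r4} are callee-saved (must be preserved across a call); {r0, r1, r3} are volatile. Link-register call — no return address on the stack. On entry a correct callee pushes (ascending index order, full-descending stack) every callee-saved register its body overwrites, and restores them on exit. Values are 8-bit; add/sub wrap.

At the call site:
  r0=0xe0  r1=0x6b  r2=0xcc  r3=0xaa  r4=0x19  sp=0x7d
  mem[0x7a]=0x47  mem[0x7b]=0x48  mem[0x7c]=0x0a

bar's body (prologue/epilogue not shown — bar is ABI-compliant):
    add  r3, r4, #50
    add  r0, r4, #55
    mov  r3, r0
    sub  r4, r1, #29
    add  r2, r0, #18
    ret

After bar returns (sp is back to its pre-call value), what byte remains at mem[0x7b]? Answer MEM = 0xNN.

prologue: push r2 → mem[0x7c]=0xcc, sp=0x7c
prologue: push r4 → mem[0x7b]=0x19, sp=0x7b
body[0] add  r3, r4, #50 → r3=0x4b
body[1] add  r0, r4, #55 → r0=0x50
body[2] mov  r3, r0 → r3=0x50
body[3] sub  r4, r1, #29 → r4=0x4e
body[4] add  r2, r0, #18 → r2=0x62
epilogue: pop r4=0x19, sp=0x7c
epilogue: pop r2=0xcc, sp=0x7d
prologue pushed ['r2', 'r4'] at ['0x7c', '0x7b']

MEM = 0x19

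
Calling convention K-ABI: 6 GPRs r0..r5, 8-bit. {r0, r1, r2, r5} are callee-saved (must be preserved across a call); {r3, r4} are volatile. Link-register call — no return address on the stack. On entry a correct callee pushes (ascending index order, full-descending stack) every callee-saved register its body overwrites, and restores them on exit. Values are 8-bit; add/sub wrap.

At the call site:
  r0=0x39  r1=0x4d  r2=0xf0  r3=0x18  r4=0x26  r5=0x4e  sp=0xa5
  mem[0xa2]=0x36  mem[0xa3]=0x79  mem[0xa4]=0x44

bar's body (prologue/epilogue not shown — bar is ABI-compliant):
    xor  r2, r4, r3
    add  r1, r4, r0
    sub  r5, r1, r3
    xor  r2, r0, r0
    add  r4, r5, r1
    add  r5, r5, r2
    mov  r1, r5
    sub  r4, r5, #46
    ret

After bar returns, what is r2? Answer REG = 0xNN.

prologue: push r1 → mem[0xa4]=0x4d, sp=0xa4
prologue: push r2 → mem[0xa3]=0xf0, sp=0xa3
prologue: push r5 → mem[0xa2]=0x4e, sp=0xa2
body[0] xor  r2, r4, r3 → r2=0x3e
body[1] add  r1, r4, r0 → r1=0x5f
body[2] sub  r5, r1, r3 → r5=0x47
body[3] xor  r2, r0, r0 → r2=0x00
body[4] add  r4, r5, r1 → r4=0xa6
body[5] add  r5, r5, r2 → r5=0x47
body[6] mov  r1, r5 → r1=0x47
body[7] sub  r4, r5, #46 → r4=0x19
epilogue: pop r5=0x4e, sp=0xa3
epilogue: pop r2=0xf0, sp=0xa4
epilogue: pop r1=0x4d, sp=0xa5
r2 is callee-saved → restored

REG = 0xf0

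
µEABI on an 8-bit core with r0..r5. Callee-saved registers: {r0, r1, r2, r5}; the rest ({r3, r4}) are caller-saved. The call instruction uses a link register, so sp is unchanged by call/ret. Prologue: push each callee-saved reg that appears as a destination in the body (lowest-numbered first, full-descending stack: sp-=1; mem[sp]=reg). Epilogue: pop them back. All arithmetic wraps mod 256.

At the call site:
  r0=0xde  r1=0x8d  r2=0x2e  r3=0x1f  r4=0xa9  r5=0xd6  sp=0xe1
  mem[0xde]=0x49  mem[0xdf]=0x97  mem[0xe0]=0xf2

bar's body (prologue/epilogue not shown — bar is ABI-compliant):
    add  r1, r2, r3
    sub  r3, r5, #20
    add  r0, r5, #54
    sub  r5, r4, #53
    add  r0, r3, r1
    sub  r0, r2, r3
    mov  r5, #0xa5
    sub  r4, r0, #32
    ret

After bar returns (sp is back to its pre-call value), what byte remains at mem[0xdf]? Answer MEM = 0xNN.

prologue: push r0 → mem[0xe0]=0xde, sp=0xe0
prologue: push r1 → mem[0xdf]=0x8d, sp=0xdf
prologue: push r5 → mem[0xde]=0xd6, sp=0xde
body[0] add  r1, r2, r3 → r1=0x4d
body[1] sub  r3, r5, #20 → r3=0xc2
body[2] add  r0, r5, #54 → r0=0x0c
body[3] sub  r5, r4, #53 → r5=0x74
body[4] add  r0, r3, r1 → r0=0x0f
body[5] sub  r0, r2, r3 → r0=0x6c
body[6] mov  r5, #0xa5 → r5=0xa5
body[7] sub  r4, r0, #32 → r4=0x4c
epilogue: pop r5=0xd6, sp=0xdf
epilogue: pop r1=0x8d, sp=0xe0
epilogue: pop r0=0xde, sp=0xe1
prologue pushed ['r0', 'r1', 'r5'] at ['0xe0', '0xdf', '0xde']

MEM = 0x8d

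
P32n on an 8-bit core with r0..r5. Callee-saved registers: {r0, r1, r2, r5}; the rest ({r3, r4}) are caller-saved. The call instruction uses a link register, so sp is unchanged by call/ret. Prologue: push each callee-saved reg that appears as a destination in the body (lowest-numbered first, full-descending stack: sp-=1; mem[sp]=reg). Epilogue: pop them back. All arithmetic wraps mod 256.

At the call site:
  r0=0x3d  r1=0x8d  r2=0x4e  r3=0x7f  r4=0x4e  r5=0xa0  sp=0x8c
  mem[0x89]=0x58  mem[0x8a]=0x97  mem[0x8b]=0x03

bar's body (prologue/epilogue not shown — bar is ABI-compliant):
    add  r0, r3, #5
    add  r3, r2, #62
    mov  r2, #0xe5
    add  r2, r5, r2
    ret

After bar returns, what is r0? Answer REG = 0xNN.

prologue: push r0 → mem[0x8b]=0x3d, sp=0x8b
prologue: push r2 → mem[0x8a]=0x4e, sp=0x8a
body[0] add  r0, r3, #5 → r0=0x84
body[1] add  r3, r2, #62 → r3=0x8c
body[2] mov  r2, #0xe5 → r2=0xe5
body[3] add  r2, r5, r2 → r2=0x85
epilogue: pop r2=0x4e, sp=0x8b
epilogue: pop r0=0x3d, sp=0x8c
r0 is callee-saved → restored

REG = 0x3d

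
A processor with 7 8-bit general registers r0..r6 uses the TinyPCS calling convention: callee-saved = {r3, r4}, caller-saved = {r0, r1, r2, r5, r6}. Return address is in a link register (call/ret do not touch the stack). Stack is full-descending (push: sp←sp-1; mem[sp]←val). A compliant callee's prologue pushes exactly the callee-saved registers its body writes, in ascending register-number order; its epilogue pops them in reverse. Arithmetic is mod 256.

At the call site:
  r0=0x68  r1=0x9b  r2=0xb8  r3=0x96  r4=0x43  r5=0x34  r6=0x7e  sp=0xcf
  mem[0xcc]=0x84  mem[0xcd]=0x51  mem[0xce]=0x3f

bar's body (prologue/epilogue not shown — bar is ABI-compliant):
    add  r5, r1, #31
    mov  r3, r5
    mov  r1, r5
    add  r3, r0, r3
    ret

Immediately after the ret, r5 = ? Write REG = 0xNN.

REG = 0xba

prologue: push r3 -> mem[0xce]=0x96, sp=0xce
body[0] add  r5, r1, #31 -> r5=0xba
body[1] mov  r3, r5 -> r3=0xba
body[2] mov  r1, r5 -> r1=0xba
body[3] add  r3, r0, r3 -> r3=0x22
epilogue: pop r3=0x96, sp=0xcf
r5 is caller-saved -> body value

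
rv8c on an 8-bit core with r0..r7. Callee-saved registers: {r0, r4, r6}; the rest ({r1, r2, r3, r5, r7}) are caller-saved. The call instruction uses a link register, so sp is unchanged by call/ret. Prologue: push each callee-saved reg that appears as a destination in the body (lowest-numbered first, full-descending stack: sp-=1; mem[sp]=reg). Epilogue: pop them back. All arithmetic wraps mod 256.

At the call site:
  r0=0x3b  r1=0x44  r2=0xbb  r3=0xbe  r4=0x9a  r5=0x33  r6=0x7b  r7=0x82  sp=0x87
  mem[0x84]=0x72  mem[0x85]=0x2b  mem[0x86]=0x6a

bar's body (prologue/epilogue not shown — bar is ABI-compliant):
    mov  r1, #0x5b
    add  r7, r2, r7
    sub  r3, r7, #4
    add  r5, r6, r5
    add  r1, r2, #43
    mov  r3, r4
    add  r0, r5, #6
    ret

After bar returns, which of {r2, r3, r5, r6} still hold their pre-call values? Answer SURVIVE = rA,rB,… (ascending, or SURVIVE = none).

prologue: push r0 -> mem[0x86]=0x3b, sp=0x86
body[0] mov  r1, #0x5b -> r1=0x5b
body[1] add  r7, r2, r7 -> r7=0x3d
body[2] sub  r3, r7, #4 -> r3=0x39
body[3] add  r5, r6, r5 -> r5=0xae
body[4] add  r1, r2, #43 -> r1=0xe6
body[5] mov  r3, r4 -> r3=0x9a
body[6] add  r0, r5, #6 -> r0=0xb4
epilogue: pop r0=0x3b, sp=0x87
r2: caller-saved, written=False
r3: caller-saved, written=True
r5: caller-saved, written=True
r6: callee-saved, written=False

SURVIVE = r2,r6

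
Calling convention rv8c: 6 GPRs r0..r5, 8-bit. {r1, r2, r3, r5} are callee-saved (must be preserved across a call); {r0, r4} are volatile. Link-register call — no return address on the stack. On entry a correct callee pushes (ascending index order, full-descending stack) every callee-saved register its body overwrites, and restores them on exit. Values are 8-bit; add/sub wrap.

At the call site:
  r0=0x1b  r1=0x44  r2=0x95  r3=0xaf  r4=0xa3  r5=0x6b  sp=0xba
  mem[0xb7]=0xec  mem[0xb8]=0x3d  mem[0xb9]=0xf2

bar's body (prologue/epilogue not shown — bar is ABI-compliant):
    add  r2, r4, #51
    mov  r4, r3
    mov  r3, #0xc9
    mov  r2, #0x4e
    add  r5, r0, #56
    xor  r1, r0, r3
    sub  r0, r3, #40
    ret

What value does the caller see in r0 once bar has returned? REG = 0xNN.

REG = 0xa1

prologue: push r1 -> mem[0xb9]=0x44, sp=0xb9
prologue: push r2 -> mem[0xb8]=0x95, sp=0xb8
prologue: push r3 -> mem[0xb7]=0xaf, sp=0xb7
prologue: push r5 -> mem[0xb6]=0x6b, sp=0xb6
body[0] add  r2, r4, #51 -> r2=0xd6
body[1] mov  r4, r3 -> r4=0xaf
body[2] mov  r3, #0xc9 -> r3=0xc9
body[3] mov  r2, #0x4e -> r2=0x4e
body[4] add  r5, r0, #56 -> r5=0x53
body[5] xor  r1, r0, r3 -> r1=0xd2
body[6] sub  r0, r3, #40 -> r0=0xa1
epilogue: pop r5=0x6b, sp=0xb7
epilogue: pop r3=0xaf, sp=0xb8
epilogue: pop r2=0x95, sp=0xb9
epilogue: pop r1=0x44, sp=0xba
r0 is caller-saved -> body value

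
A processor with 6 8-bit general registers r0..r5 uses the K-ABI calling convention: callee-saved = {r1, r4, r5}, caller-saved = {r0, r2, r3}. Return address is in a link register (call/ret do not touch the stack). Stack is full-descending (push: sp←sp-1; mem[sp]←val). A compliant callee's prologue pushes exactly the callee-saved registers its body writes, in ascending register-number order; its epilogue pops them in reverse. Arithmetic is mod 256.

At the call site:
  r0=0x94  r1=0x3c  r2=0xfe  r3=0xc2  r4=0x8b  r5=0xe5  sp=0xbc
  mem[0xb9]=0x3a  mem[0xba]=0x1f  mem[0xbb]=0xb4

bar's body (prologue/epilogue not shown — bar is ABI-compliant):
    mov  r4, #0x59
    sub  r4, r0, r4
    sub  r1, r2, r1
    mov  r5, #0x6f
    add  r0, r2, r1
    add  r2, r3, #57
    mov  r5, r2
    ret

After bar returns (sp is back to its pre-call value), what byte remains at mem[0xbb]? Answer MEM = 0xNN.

MEM = 0x3c

prologue: push r1 -> mem[0xbb]=0x3c, sp=0xbb
prologue: push r4 -> mem[0xba]=0x8b, sp=0xba
prologue: push r5 -> mem[0xb9]=0xe5, sp=0xb9
body[0] mov  r4, #0x59 -> r4=0x59
body[1] sub  r4, r0, r4 -> r4=0x3b
body[2] sub  r1, r2, r1 -> r1=0xc2
body[3] mov  r5, #0x6f -> r5=0x6f
body[4] add  r0, r2, r1 -> r0=0xc0
body[5] add  r2, r3, #57 -> r2=0xfb
body[6] mov  r5, r2 -> r5=0xfb
epilogue: pop r5=0xe5, sp=0xba
epilogue: pop r4=0x8b, sp=0xbb
epilogue: pop r1=0x3c, sp=0xbc
prologue pushed ['r1', 'r4', 'r5'] at ['0xbb', '0xba', '0xb9']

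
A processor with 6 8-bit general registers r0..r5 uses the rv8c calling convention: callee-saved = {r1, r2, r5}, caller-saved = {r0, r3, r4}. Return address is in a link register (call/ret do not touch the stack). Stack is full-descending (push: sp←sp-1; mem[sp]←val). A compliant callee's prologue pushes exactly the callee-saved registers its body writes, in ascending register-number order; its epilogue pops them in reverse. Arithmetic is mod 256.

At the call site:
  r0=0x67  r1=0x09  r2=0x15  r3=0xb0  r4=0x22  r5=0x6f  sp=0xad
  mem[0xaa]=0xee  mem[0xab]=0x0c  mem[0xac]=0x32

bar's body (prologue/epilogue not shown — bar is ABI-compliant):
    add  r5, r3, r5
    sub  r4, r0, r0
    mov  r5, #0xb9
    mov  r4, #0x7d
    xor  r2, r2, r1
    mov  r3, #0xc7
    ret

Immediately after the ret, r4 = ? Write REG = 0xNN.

REG = 0x7d

prologue: push r2 -> mem[0xac]=0x15, sp=0xac
prologue: push r5 -> mem[0xab]=0x6f, sp=0xab
body[0] add  r5, r3, r5 -> r5=0x1f
body[1] sub  r4, r0, r0 -> r4=0x00
body[2] mov  r5, #0xb9 -> r5=0xb9
body[3] mov  r4, #0x7d -> r4=0x7d
body[4] xor  r2, r2, r1 -> r2=0x1c
body[5] mov  r3, #0xc7 -> r3=0xc7
epilogue: pop r5=0x6f, sp=0xac
epilogue: pop r2=0x15, sp=0xad
r4 is caller-saved -> body value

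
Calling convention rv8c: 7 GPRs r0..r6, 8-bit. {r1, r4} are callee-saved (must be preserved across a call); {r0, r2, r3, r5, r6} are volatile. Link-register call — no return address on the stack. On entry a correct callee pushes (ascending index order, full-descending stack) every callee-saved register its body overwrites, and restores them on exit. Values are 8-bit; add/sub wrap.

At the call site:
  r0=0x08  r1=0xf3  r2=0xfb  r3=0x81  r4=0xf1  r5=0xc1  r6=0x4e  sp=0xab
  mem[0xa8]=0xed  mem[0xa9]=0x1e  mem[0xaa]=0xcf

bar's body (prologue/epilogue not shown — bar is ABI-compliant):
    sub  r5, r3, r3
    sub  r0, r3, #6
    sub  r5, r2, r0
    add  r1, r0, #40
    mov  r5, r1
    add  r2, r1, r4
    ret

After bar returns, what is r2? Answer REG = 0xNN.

prologue: push r1 → mem[0xaa]=0xf3, sp=0xaa
body[0] sub  r5, r3, r3 → r5=0x00
body[1] sub  r0, r3, #6 → r0=0x7b
body[2] sub  r5, r2, r0 → r5=0x80
body[3] add  r1, r0, #40 → r1=0xa3
body[4] mov  r5, r1 → r5=0xa3
body[5] add  r2, r1, r4 → r2=0x94
epilogue: pop r1=0xf3, sp=0xab
r2 is caller-saved → body value

REG = 0x94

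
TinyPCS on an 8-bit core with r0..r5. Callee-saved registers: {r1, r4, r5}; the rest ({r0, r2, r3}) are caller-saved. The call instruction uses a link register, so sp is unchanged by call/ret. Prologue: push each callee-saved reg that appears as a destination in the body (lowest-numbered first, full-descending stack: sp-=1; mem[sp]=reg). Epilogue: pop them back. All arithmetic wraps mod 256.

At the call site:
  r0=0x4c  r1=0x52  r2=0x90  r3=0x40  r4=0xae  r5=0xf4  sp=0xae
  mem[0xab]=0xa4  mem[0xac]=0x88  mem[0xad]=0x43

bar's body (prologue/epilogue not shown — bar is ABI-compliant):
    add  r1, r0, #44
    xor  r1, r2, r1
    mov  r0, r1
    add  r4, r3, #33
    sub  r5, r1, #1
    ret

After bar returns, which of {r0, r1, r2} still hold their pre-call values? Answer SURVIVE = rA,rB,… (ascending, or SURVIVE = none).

SURVIVE = r1,r2

prologue: push r1 → mem[0xad]=0x52, sp=0xad
prologue: push r4 → mem[0xac]=0xae, sp=0xac
prologue: push r5 → mem[0xab]=0xf4, sp=0xab
body[0] add  r1, r0, #44 → r1=0x78
body[1] xor  r1, r2, r1 → r1=0xe8
body[2] mov  r0, r1 → r0=0xe8
body[3] add  r4, r3, #33 → r4=0x61
body[4] sub  r5, r1, #1 → r5=0xe7
epilogue: pop r5=0xf4, sp=0xac
epilogue: pop r4=0xae, sp=0xad
epilogue: pop r1=0x52, sp=0xae
r0: caller-saved, written=True
r1: callee-saved, written=True
r2: caller-saved, written=False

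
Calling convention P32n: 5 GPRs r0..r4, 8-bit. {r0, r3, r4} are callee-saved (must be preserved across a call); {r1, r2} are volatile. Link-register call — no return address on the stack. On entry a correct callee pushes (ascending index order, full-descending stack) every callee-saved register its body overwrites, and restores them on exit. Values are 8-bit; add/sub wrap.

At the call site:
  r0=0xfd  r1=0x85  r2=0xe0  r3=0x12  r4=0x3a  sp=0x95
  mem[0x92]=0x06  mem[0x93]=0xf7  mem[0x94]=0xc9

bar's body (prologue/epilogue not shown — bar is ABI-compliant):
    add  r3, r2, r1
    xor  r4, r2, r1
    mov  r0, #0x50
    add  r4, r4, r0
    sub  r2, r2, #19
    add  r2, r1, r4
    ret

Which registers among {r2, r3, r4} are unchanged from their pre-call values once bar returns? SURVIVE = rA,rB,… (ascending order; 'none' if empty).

prologue: push r0 → mem[0x94]=0xfd, sp=0x94
prologue: push r3 → mem[0x93]=0x12, sp=0x93
prologue: push r4 → mem[0x92]=0x3a, sp=0x92
body[0] add  r3, r2, r1 → r3=0x65
body[1] xor  r4, r2, r1 → r4=0x65
body[2] mov  r0, #0x50 → r0=0x50
body[3] add  r4, r4, r0 → r4=0xb5
body[4] sub  r2, r2, #19 → r2=0xcd
body[5] add  r2, r1, r4 → r2=0x3a
epilogue: pop r4=0x3a, sp=0x93
epilogue: pop r3=0x12, sp=0x94
epilogue: pop r0=0xfd, sp=0x95
r2: caller-saved, written=True
r3: callee-saved, written=True
r4: callee-saved, written=True

SURVIVE = r3,r4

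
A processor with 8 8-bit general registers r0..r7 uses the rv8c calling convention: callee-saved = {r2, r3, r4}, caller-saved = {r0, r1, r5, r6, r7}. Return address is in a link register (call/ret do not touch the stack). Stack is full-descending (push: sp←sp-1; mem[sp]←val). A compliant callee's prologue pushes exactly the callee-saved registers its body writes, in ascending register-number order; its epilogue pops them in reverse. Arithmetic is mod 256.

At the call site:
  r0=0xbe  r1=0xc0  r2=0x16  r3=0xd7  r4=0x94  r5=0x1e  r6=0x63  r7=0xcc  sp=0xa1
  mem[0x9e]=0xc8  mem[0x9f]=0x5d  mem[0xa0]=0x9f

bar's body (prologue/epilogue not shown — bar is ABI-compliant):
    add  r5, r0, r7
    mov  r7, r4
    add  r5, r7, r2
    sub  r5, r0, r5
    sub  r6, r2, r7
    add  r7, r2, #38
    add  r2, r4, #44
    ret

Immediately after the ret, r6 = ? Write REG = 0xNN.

prologue: push r2 → mem[0xa0]=0x16, sp=0xa0
body[0] add  r5, r0, r7 → r5=0x8a
body[1] mov  r7, r4 → r7=0x94
body[2] add  r5, r7, r2 → r5=0xaa
body[3] sub  r5, r0, r5 → r5=0x14
body[4] sub  r6, r2, r7 → r6=0x82
body[5] add  r7, r2, #38 → r7=0x3c
body[6] add  r2, r4, #44 → r2=0xc0
epilogue: pop r2=0x16, sp=0xa1
r6 is caller-saved → body value

REG = 0x82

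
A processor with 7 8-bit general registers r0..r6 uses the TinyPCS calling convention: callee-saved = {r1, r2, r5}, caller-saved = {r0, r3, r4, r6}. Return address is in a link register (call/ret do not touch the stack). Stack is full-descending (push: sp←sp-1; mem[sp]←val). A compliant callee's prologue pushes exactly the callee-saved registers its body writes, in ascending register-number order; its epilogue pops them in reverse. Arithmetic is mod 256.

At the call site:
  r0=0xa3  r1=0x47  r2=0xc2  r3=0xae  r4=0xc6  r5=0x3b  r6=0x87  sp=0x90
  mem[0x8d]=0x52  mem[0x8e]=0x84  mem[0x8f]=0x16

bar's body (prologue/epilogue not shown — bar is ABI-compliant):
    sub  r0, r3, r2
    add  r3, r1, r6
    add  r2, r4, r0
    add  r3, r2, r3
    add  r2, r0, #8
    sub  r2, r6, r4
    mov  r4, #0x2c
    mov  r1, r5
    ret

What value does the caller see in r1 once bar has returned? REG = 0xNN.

REG = 0x47

prologue: push r1 -> mem[0x8f]=0x47, sp=0x8f
prologue: push r2 -> mem[0x8e]=0xc2, sp=0x8e
body[0] sub  r0, r3, r2 -> r0=0xec
body[1] add  r3, r1, r6 -> r3=0xce
body[2] add  r2, r4, r0 -> r2=0xb2
body[3] add  r3, r2, r3 -> r3=0x80
body[4] add  r2, r0, #8 -> r2=0xf4
body[5] sub  r2, r6, r4 -> r2=0xc1
body[6] mov  r4, #0x2c -> r4=0x2c
body[7] mov  r1, r5 -> r1=0x3b
epilogue: pop r2=0xc2, sp=0x8f
epilogue: pop r1=0x47, sp=0x90
r1 is callee-saved -> restored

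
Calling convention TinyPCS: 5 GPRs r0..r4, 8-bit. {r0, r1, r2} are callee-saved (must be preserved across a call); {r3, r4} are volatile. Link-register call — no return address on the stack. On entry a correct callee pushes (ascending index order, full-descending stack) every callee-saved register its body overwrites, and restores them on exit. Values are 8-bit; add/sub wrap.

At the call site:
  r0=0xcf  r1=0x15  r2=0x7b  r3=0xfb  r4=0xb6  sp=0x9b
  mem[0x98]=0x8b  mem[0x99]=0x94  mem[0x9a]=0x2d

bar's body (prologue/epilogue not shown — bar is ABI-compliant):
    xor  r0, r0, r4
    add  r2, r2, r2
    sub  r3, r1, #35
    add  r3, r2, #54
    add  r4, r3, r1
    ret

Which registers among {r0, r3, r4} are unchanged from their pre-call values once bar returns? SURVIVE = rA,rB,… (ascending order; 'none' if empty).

SURVIVE = r0

prologue: push r0 → mem[0x9a]=0xcf, sp=0x9a
prologue: push r2 → mem[0x99]=0x7b, sp=0x99
body[0] xor  r0, r0, r4 → r0=0x79
body[1] add  r2, r2, r2 → r2=0xf6
body[2] sub  r3, r1, #35 → r3=0xf2
body[3] add  r3, r2, #54 → r3=0x2c
body[4] add  r4, r3, r1 → r4=0x41
epilogue: pop r2=0x7b, sp=0x9a
epilogue: pop r0=0xcf, sp=0x9b
r0: callee-saved, written=True
r3: caller-saved, written=True
r4: caller-saved, written=True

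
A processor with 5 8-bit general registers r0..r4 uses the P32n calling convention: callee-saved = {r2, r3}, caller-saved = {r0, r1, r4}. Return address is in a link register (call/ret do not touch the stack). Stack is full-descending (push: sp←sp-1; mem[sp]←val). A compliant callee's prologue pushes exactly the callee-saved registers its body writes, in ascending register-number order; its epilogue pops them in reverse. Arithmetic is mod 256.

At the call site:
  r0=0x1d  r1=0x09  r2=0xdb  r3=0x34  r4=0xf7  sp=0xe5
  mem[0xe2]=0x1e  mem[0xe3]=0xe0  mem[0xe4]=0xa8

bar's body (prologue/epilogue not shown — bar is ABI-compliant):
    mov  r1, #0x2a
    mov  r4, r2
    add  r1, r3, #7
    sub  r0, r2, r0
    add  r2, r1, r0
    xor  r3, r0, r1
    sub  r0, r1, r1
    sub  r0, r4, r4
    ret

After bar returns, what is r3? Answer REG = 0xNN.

prologue: push r2 -> mem[0xe4]=0xdb, sp=0xe4
prologue: push r3 -> mem[0xe3]=0x34, sp=0xe3
body[0] mov  r1, #0x2a -> r1=0x2a
body[1] mov  r4, r2 -> r4=0xdb
body[2] add  r1, r3, #7 -> r1=0x3b
body[3] sub  r0, r2, r0 -> r0=0xbe
body[4] add  r2, r1, r0 -> r2=0xf9
body[5] xor  r3, r0, r1 -> r3=0x85
body[6] sub  r0, r1, r1 -> r0=0x00
body[7] sub  r0, r4, r4 -> r0=0x00
epilogue: pop r3=0x34, sp=0xe4
epilogue: pop r2=0xdb, sp=0xe5
r3 is callee-saved -> restored

REG = 0x34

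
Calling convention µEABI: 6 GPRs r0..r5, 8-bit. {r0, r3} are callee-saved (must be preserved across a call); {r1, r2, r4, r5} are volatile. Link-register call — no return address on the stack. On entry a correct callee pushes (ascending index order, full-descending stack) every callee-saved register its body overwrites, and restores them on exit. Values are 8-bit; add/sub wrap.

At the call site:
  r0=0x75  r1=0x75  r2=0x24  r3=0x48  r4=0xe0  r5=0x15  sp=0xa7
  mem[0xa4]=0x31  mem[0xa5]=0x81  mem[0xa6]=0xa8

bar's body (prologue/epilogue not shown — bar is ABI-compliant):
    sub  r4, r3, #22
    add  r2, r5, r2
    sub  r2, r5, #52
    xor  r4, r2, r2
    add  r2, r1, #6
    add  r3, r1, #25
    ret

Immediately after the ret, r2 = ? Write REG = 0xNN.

REG = 0x7b

prologue: push r3 → mem[0xa6]=0x48, sp=0xa6
body[0] sub  r4, r3, #22 → r4=0x32
body[1] add  r2, r5, r2 → r2=0x39
body[2] sub  r2, r5, #52 → r2=0xe1
body[3] xor  r4, r2, r2 → r4=0x00
body[4] add  r2, r1, #6 → r2=0x7b
body[5] add  r3, r1, #25 → r3=0x8e
epilogue: pop r3=0x48, sp=0xa7
r2 is caller-saved → body value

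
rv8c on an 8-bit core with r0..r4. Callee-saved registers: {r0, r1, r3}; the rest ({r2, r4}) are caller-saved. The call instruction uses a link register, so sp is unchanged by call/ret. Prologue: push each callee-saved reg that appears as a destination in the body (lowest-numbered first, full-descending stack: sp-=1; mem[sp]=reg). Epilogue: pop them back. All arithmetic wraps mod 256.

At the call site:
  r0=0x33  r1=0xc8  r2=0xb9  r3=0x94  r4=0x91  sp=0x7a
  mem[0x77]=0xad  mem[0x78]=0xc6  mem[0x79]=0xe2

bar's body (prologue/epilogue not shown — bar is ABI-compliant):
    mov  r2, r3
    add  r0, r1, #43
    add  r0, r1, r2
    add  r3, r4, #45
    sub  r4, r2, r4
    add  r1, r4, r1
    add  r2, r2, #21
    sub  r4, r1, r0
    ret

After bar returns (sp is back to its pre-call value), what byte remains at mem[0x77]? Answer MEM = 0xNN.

prologue: push r0 -> mem[0x79]=0x33, sp=0x79
prologue: push r1 -> mem[0x78]=0xc8, sp=0x78
prologue: push r3 -> mem[0x77]=0x94, sp=0x77
body[0] mov  r2, r3 -> r2=0x94
body[1] add  r0, r1, #43 -> r0=0xf3
body[2] add  r0, r1, r2 -> r0=0x5c
body[3] add  r3, r4, #45 -> r3=0xbe
body[4] sub  r4, r2, r4 -> r4=0x03
body[5] add  r1, r4, r1 -> r1=0xcb
body[6] add  r2, r2, #21 -> r2=0xa9
body[7] sub  r4, r1, r0 -> r4=0x6f
epilogue: pop r3=0x94, sp=0x78
epilogue: pop r1=0xc8, sp=0x79
epilogue: pop r0=0x33, sp=0x7a
prologue pushed ['r0', 'r1', 'r3'] at ['0x79', '0x78', '0x77']

MEM = 0x94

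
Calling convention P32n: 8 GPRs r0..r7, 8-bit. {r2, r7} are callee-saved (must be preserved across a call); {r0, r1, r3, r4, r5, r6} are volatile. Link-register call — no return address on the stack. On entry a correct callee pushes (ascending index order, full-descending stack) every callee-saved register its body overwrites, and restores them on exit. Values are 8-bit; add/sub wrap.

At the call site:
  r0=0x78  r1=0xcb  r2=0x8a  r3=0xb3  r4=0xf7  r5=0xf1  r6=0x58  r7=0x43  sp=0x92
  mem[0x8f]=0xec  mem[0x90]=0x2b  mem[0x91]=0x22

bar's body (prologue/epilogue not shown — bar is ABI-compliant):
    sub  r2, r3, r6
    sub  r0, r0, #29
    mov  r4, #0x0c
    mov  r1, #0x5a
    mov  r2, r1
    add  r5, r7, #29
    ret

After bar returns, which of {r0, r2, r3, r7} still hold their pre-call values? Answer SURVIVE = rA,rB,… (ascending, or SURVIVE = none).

prologue: push r2 -> mem[0x91]=0x8a, sp=0x91
body[0] sub  r2, r3, r6 -> r2=0x5b
body[1] sub  r0, r0, #29 -> r0=0x5b
body[2] mov  r4, #0x0c -> r4=0x0c
body[3] mov  r1, #0x5a -> r1=0x5a
body[4] mov  r2, r1 -> r2=0x5a
body[5] add  r5, r7, #29 -> r5=0x60
epilogue: pop r2=0x8a, sp=0x92
r0: caller-saved, written=True
r2: callee-saved, written=True
r3: caller-saved, written=False
r7: callee-saved, written=False

SURVIVE = r2,r3,r7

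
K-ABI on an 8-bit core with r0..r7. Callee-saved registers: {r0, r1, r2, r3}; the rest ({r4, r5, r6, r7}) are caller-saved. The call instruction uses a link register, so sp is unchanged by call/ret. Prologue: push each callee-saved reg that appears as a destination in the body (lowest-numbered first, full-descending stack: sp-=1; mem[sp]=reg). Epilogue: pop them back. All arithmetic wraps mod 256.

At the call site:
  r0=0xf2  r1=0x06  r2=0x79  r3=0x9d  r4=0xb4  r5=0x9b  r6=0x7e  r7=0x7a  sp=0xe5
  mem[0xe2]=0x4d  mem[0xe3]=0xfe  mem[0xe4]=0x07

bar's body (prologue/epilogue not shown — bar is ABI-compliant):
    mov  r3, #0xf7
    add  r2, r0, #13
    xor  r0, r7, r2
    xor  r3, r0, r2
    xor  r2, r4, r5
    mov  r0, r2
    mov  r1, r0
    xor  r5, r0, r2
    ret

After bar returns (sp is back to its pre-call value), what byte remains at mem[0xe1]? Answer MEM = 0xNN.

MEM = 0x9d

prologue: push r0 -> mem[0xe4]=0xf2, sp=0xe4
prologue: push r1 -> mem[0xe3]=0x06, sp=0xe3
prologue: push r2 -> mem[0xe2]=0x79, sp=0xe2
prologue: push r3 -> mem[0xe1]=0x9d, sp=0xe1
body[0] mov  r3, #0xf7 -> r3=0xf7
body[1] add  r2, r0, #13 -> r2=0xff
body[2] xor  r0, r7, r2 -> r0=0x85
body[3] xor  r3, r0, r2 -> r3=0x7a
body[4] xor  r2, r4, r5 -> r2=0x2f
body[5] mov  r0, r2 -> r0=0x2f
body[6] mov  r1, r0 -> r1=0x2f
body[7] xor  r5, r0, r2 -> r5=0x00
epilogue: pop r3=0x9d, sp=0xe2
epilogue: pop r2=0x79, sp=0xe3
epilogue: pop r1=0x06, sp=0xe4
epilogue: pop r0=0xf2, sp=0xe5
prologue pushed ['r0', 'r1', 'r2', 'r3'] at ['0xe4', '0xe3', '0xe2', '0xe1']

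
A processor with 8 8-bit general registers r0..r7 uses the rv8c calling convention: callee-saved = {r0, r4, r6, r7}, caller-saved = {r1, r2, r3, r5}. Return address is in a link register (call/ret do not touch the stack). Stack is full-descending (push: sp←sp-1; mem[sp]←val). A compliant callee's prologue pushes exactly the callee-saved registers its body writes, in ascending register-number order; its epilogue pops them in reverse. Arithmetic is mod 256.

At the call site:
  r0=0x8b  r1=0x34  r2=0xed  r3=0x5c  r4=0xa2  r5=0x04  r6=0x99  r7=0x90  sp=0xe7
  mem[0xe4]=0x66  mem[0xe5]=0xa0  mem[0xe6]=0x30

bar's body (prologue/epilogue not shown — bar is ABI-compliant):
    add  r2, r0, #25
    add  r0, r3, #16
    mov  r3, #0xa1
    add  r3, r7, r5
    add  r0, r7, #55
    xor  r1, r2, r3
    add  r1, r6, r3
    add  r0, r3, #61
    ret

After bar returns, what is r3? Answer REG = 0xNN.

REG = 0x94

prologue: push r0 → mem[0xe6]=0x8b, sp=0xe6
body[0] add  r2, r0, #25 → r2=0xa4
body[1] add  r0, r3, #16 → r0=0x6c
body[2] mov  r3, #0xa1 → r3=0xa1
body[3] add  r3, r7, r5 → r3=0x94
body[4] add  r0, r7, #55 → r0=0xc7
body[5] xor  r1, r2, r3 → r1=0x30
body[6] add  r1, r6, r3 → r1=0x2d
body[7] add  r0, r3, #61 → r0=0xd1
epilogue: pop r0=0x8b, sp=0xe7
r3 is caller-saved → body value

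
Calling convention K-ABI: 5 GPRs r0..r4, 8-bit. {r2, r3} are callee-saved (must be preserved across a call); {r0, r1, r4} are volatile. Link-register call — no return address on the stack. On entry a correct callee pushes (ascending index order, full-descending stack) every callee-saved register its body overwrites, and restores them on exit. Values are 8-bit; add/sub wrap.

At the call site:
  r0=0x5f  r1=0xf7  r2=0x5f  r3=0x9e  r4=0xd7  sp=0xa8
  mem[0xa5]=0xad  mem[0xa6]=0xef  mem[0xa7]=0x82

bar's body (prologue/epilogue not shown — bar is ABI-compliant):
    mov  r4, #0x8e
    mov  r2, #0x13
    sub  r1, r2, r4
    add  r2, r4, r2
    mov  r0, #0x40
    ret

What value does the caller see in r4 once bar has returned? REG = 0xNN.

prologue: push r2 → mem[0xa7]=0x5f, sp=0xa7
body[0] mov  r4, #0x8e → r4=0x8e
body[1] mov  r2, #0x13 → r2=0x13
body[2] sub  r1, r2, r4 → r1=0x85
body[3] add  r2, r4, r2 → r2=0xa1
body[4] mov  r0, #0x40 → r0=0x40
epilogue: pop r2=0x5f, sp=0xa8
r4 is caller-saved → body value

REG = 0x8e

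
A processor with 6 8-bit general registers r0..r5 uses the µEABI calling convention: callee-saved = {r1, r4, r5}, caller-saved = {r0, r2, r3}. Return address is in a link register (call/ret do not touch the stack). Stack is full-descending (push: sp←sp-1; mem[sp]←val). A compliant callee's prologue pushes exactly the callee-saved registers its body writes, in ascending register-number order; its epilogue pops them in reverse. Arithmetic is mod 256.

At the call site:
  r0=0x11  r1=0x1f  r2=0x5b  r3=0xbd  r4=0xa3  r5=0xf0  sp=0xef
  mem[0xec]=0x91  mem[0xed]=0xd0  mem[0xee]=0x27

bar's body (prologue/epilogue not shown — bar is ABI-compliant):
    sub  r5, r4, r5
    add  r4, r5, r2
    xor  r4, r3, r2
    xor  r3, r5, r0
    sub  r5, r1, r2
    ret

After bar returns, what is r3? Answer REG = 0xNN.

prologue: push r4 → mem[0xee]=0xa3, sp=0xee
prologue: push r5 → mem[0xed]=0xf0, sp=0xed
body[0] sub  r5, r4, r5 → r5=0xb3
body[1] add  r4, r5, r2 → r4=0x0e
body[2] xor  r4, r3, r2 → r4=0xe6
body[3] xor  r3, r5, r0 → r3=0xa2
body[4] sub  r5, r1, r2 → r5=0xc4
epilogue: pop r5=0xf0, sp=0xee
epilogue: pop r4=0xa3, sp=0xef
r3 is caller-saved → body value

REG = 0xa2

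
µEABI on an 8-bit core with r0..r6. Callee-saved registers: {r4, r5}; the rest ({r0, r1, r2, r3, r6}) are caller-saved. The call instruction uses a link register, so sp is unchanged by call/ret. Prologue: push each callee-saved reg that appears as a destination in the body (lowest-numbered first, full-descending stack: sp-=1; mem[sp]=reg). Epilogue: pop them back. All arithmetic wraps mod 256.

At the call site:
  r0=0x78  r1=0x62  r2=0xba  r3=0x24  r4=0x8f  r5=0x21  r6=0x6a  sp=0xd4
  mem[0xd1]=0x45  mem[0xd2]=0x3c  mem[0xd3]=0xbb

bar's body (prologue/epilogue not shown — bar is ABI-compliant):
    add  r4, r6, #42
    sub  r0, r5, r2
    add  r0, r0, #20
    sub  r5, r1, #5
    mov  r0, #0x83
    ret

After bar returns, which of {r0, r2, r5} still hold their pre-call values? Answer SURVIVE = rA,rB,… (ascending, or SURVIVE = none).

SURVIVE = r2,r5

prologue: push r4 -> mem[0xd3]=0x8f, sp=0xd3
prologue: push r5 -> mem[0xd2]=0x21, sp=0xd2
body[0] add  r4, r6, #42 -> r4=0x94
body[1] sub  r0, r5, r2 -> r0=0x67
body[2] add  r0, r0, #20 -> r0=0x7b
body[3] sub  r5, r1, #5 -> r5=0x5d
body[4] mov  r0, #0x83 -> r0=0x83
epilogue: pop r5=0x21, sp=0xd3
epilogue: pop r4=0x8f, sp=0xd4
r0: caller-saved, written=True
r2: caller-saved, written=False
r5: callee-saved, written=True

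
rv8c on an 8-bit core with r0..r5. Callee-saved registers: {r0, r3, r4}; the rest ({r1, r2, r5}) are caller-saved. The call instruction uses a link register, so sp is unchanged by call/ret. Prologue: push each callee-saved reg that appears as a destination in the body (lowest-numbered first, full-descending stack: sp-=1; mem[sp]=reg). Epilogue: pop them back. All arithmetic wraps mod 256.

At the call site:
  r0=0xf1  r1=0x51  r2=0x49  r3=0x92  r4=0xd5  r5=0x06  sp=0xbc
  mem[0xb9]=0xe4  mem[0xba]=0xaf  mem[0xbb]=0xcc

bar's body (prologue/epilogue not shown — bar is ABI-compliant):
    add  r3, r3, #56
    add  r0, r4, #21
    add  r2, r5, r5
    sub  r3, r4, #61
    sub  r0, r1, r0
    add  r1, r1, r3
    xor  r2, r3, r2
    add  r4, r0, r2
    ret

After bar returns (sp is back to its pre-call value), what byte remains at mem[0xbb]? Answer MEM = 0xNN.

MEM = 0xf1

prologue: push r0 → mem[0xbb]=0xf1, sp=0xbb
prologue: push r3 → mem[0xba]=0x92, sp=0xba
prologue: push r4 → mem[0xb9]=0xd5, sp=0xb9
body[0] add  r3, r3, #56 → r3=0xca
body[1] add  r0, r4, #21 → r0=0xea
body[2] add  r2, r5, r5 → r2=0x0c
body[3] sub  r3, r4, #61 → r3=0x98
body[4] sub  r0, r1, r0 → r0=0x67
body[5] add  r1, r1, r3 → r1=0xe9
body[6] xor  r2, r3, r2 → r2=0x94
body[7] add  r4, r0, r2 → r4=0xfb
epilogue: pop r4=0xd5, sp=0xba
epilogue: pop r3=0x92, sp=0xbb
epilogue: pop r0=0xf1, sp=0xbc
prologue pushed ['r0', 'r3', 'r4'] at ['0xbb', '0xba', '0xb9']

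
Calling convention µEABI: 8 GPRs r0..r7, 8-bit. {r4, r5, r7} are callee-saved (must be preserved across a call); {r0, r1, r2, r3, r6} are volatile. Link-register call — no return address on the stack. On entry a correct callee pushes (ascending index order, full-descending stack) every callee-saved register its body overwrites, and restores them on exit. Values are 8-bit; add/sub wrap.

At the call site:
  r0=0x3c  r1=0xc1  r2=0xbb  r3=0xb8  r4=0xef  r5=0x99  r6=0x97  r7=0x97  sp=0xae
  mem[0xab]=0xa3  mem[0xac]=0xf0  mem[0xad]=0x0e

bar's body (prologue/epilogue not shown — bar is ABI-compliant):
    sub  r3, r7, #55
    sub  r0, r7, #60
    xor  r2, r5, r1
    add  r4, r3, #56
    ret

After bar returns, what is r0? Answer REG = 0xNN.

REG = 0x5b

prologue: push r4 -> mem[0xad]=0xef, sp=0xad
body[0] sub  r3, r7, #55 -> r3=0x60
body[1] sub  r0, r7, #60 -> r0=0x5b
body[2] xor  r2, r5, r1 -> r2=0x58
body[3] add  r4, r3, #56 -> r4=0x98
epilogue: pop r4=0xef, sp=0xae
r0 is caller-saved -> body value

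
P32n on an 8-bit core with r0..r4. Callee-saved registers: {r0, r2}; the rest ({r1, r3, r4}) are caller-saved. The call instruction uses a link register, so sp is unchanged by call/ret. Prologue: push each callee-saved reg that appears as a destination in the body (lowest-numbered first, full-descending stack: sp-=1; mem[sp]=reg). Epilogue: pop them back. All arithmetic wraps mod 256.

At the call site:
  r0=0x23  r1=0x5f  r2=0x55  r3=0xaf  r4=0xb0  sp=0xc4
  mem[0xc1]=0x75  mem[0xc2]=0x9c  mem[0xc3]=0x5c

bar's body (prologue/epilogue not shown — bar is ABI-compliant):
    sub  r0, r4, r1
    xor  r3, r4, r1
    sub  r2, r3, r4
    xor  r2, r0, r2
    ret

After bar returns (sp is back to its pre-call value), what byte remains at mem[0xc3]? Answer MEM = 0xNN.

MEM = 0x23

prologue: push r0 → mem[0xc3]=0x23, sp=0xc3
prologue: push r2 → mem[0xc2]=0x55, sp=0xc2
body[0] sub  r0, r4, r1 → r0=0x51
body[1] xor  r3, r4, r1 → r3=0xef
body[2] sub  r2, r3, r4 → r2=0x3f
body[3] xor  r2, r0, r2 → r2=0x6e
epilogue: pop r2=0x55, sp=0xc3
epilogue: pop r0=0x23, sp=0xc4
prologue pushed ['r0', 'r2'] at ['0xc3', '0xc2']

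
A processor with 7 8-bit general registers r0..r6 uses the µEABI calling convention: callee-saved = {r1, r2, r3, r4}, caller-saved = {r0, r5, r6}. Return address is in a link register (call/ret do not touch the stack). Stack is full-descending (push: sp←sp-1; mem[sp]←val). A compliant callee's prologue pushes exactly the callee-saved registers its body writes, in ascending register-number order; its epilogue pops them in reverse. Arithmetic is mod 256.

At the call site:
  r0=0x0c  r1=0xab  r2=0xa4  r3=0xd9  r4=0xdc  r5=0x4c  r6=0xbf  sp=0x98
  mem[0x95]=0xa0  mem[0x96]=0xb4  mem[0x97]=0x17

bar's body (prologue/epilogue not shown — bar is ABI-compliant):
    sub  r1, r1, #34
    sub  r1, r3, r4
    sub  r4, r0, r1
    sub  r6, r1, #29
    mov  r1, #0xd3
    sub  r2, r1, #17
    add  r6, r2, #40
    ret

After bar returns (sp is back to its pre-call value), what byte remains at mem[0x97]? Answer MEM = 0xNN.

prologue: push r1 -> mem[0x97]=0xab, sp=0x97
prologue: push r2 -> mem[0x96]=0xa4, sp=0x96
prologue: push r4 -> mem[0x95]=0xdc, sp=0x95
body[0] sub  r1, r1, #34 -> r1=0x89
body[1] sub  r1, r3, r4 -> r1=0xfd
body[2] sub  r4, r0, r1 -> r4=0x0f
body[3] sub  r6, r1, #29 -> r6=0xe0
body[4] mov  r1, #0xd3 -> r1=0xd3
body[5] sub  r2, r1, #17 -> r2=0xc2
body[6] add  r6, r2, #40 -> r6=0xea
epilogue: pop r4=0xdc, sp=0x96
epilogue: pop r2=0xa4, sp=0x97
epilogue: pop r1=0xab, sp=0x98
prologue pushed ['r1', 'r2', 'r4'] at ['0x97', '0x96', '0x95']

MEM = 0xab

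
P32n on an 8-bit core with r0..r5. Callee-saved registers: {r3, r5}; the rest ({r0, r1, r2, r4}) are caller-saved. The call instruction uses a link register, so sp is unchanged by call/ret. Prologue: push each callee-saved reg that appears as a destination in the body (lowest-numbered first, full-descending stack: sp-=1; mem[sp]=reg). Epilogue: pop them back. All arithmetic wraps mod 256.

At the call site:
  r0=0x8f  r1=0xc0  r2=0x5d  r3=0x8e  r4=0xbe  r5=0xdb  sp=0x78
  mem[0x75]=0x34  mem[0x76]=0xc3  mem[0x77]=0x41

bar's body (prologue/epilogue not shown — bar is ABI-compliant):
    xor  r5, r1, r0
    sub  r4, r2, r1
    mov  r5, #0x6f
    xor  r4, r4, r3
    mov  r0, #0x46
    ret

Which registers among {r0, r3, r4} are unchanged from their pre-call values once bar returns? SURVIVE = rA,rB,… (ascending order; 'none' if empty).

prologue: push r5 -> mem[0x77]=0xdb, sp=0x77
body[0] xor  r5, r1, r0 -> r5=0x4f
body[1] sub  r4, r2, r1 -> r4=0x9d
body[2] mov  r5, #0x6f -> r5=0x6f
body[3] xor  r4, r4, r3 -> r4=0x13
body[4] mov  r0, #0x46 -> r0=0x46
epilogue: pop r5=0xdb, sp=0x78
r0: caller-saved, written=True
r3: callee-saved, written=False
r4: caller-saved, written=True

SURVIVE = r3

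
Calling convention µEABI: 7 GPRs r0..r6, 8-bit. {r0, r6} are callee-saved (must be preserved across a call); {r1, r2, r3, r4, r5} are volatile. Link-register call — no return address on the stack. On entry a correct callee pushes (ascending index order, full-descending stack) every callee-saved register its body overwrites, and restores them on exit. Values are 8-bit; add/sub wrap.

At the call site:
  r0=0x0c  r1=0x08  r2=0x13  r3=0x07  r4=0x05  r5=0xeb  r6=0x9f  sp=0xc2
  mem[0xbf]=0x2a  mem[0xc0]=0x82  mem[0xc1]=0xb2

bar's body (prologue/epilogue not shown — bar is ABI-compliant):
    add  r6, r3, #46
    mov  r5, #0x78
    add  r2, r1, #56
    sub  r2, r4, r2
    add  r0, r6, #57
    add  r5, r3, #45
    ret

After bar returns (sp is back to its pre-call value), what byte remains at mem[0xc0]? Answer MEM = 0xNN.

MEM = 0x9f

prologue: push r0 -> mem[0xc1]=0x0c, sp=0xc1
prologue: push r6 -> mem[0xc0]=0x9f, sp=0xc0
body[0] add  r6, r3, #46 -> r6=0x35
body[1] mov  r5, #0x78 -> r5=0x78
body[2] add  r2, r1, #56 -> r2=0x40
body[3] sub  r2, r4, r2 -> r2=0xc5
body[4] add  r0, r6, #57 -> r0=0x6e
body[5] add  r5, r3, #45 -> r5=0x34
epilogue: pop r6=0x9f, sp=0xc1
epilogue: pop r0=0x0c, sp=0xc2
prologue pushed ['r0', 'r6'] at ['0xc1', '0xc0']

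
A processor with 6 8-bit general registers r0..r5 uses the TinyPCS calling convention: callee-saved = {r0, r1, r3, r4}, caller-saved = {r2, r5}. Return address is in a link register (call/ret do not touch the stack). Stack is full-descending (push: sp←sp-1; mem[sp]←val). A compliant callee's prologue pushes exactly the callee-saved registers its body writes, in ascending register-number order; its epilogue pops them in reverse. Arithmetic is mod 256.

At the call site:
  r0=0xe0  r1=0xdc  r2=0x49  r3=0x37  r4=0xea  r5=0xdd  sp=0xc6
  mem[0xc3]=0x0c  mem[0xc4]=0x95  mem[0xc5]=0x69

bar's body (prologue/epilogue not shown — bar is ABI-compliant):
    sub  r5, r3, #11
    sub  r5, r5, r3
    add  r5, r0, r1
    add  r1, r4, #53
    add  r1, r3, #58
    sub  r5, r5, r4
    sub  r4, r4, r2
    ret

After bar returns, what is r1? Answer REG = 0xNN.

prologue: push r1 -> mem[0xc5]=0xdc, sp=0xc5
prologue: push r4 -> mem[0xc4]=0xea, sp=0xc4
body[0] sub  r5, r3, #11 -> r5=0x2c
body[1] sub  r5, r5, r3 -> r5=0xf5
body[2] add  r5, r0, r1 -> r5=0xbc
body[3] add  r1, r4, #53 -> r1=0x1f
body[4] add  r1, r3, #58 -> r1=0x71
body[5] sub  r5, r5, r4 -> r5=0xd2
body[6] sub  r4, r4, r2 -> r4=0xa1
epilogue: pop r4=0xea, sp=0xc5
epilogue: pop r1=0xdc, sp=0xc6
r1 is callee-saved -> restored

REG = 0xdc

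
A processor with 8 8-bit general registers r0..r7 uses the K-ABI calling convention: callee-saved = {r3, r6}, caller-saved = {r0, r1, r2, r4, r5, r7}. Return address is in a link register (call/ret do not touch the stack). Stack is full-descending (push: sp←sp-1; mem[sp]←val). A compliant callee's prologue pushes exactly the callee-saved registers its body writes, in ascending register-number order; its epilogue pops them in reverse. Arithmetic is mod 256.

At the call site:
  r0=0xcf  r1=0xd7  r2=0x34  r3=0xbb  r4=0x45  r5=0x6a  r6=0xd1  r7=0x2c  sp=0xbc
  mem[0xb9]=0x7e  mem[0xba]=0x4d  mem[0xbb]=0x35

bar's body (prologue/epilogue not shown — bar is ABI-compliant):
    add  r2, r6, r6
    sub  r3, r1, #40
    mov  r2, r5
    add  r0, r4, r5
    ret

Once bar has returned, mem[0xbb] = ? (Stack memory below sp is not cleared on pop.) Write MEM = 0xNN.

MEM = 0xbb

prologue: push r3 → mem[0xbb]=0xbb, sp=0xbb
body[0] add  r2, r6, r6 → r2=0xa2
body[1] sub  r3, r1, #40 → r3=0xaf
body[2] mov  r2, r5 → r2=0x6a
body[3] add  r0, r4, r5 → r0=0xaf
epilogue: pop r3=0xbb, sp=0xbc
prologue pushed ['r3'] at ['0xbb']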